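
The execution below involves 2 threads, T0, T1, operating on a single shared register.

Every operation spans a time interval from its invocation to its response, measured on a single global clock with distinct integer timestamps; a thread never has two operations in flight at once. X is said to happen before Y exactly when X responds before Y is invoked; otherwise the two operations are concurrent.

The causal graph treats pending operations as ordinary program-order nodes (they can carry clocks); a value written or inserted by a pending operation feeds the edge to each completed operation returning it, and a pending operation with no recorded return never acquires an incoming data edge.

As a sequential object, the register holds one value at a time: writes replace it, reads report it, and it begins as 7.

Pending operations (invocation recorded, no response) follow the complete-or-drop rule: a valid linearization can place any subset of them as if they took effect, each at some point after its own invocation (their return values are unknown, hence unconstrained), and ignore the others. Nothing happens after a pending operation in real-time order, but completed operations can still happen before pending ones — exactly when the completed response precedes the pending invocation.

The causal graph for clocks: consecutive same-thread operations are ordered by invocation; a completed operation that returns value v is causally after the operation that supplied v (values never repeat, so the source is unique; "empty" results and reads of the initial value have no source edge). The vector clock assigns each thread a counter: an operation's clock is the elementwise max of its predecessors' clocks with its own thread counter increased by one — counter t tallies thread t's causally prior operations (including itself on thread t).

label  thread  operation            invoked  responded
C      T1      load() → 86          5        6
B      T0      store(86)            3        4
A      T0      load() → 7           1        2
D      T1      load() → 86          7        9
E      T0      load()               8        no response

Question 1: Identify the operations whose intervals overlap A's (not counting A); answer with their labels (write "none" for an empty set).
none

overlap test against A [1,2]: concurrent iff the interval meets 1..2
B [3,4]: after
C [5,6]: after
D [7,9]: after
E [8,…): after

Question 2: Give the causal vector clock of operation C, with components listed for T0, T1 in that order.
(2, 1)

VC(A, invoked at 1): no causal predecessors; +1 on T0 → (1, 0)
B, invoked 3, takes VC(A)=(1, 0) under max, adds 1 for T0 → (2, 0)
C, invoked 5, takes VC(B)=(2, 0) under max, adds 1 for T1 → (2, 1)
E, invoked 8, takes VC(B)=(2, 0) under max, adds 1 for T0 → (3, 0)
D, invoked 7, takes VC(B)=(2, 0), VC(C)=(2, 1) under max, adds 1 for T1 → (2, 2)
target: VC(C) = (2, 1)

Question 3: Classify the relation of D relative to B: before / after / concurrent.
after

D spans [7,9], B spans [3,4]
resp(B)=4 < inv(D)=7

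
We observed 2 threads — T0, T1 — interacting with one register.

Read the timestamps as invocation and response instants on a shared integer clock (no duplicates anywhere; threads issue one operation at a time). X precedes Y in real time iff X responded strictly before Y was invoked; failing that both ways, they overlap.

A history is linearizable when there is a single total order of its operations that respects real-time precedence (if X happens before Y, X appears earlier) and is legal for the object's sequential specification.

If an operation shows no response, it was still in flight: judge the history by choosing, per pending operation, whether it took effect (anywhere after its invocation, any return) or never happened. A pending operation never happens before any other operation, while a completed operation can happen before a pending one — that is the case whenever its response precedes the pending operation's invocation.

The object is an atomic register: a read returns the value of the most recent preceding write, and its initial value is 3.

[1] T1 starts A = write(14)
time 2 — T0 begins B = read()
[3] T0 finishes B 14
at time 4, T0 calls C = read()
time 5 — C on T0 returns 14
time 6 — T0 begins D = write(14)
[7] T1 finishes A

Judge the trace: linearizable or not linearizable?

a witness: A, B, C
step 1: A write(14) — value 14
step 2: B read() → 14 — value 14
step 3: C read() → 14 — value 14

linearizable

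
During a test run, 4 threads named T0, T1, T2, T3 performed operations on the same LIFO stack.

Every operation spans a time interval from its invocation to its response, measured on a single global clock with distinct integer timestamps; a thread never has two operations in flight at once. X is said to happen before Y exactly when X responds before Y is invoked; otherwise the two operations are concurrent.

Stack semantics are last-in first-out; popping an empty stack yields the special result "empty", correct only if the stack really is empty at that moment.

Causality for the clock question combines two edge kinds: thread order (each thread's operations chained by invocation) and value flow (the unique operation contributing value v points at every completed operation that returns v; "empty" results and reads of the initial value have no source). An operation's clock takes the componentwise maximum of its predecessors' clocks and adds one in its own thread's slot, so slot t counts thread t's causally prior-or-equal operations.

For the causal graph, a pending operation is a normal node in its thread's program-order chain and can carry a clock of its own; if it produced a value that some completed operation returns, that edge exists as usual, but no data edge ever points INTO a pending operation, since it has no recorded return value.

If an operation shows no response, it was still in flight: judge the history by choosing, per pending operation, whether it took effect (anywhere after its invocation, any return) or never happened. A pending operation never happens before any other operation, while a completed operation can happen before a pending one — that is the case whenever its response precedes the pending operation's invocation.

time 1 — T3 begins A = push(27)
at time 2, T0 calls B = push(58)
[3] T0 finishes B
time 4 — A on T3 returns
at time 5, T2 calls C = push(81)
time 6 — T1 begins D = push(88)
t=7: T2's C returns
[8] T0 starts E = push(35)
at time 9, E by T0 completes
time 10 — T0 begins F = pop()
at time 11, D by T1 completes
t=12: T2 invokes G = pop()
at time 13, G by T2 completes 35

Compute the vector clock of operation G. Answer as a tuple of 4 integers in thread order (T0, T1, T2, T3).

A, invoked 1, has no incoming edges; only T3's bump applies → (0, 0, 0, 1)
C, invoked 5, has no incoming edges; only T2's bump applies → (0, 0, 1, 0)
D, invoked 6, has no incoming edges; only T1's bump applies → (0, 1, 0, 0)
B, invoked 2, has no incoming edges; only T0's bump applies → (1, 0, 0, 0)
invoked at 8, E merges VC(B)=(1, 0, 0, 0) and bumps T0's slot → (2, 0, 0, 0)
invoked at 10, F merges VC(E)=(2, 0, 0, 0) and bumps T0's slot → (3, 0, 0, 0)
invoked at 12, G merges VC(C)=(0, 0, 1, 0), VC(E)=(2, 0, 0, 0) and bumps T2's slot → (2, 0, 2, 0)
target: VC(G) = (2, 0, 2, 0)

(2, 0, 2, 0)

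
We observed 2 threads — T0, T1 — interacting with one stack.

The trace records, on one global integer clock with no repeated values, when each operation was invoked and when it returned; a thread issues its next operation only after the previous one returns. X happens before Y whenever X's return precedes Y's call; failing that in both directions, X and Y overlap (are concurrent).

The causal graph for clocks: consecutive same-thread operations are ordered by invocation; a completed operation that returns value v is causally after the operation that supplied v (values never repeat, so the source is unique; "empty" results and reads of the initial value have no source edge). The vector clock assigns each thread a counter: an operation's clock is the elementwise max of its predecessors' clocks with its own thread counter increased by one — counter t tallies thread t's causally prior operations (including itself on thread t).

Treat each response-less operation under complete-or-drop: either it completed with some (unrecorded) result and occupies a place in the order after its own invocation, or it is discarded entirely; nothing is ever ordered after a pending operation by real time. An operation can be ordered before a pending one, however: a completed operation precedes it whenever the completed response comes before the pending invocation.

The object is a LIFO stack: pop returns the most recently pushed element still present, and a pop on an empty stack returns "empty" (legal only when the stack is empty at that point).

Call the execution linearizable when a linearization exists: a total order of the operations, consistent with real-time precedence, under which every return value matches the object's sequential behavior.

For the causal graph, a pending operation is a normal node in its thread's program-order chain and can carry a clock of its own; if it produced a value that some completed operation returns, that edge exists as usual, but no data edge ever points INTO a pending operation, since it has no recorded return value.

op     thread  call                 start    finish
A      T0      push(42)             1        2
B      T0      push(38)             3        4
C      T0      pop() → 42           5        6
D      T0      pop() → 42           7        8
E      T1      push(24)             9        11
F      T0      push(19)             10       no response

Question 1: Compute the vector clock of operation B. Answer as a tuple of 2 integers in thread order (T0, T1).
Answer: (2, 0)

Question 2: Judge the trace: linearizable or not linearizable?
not linearizable

events 1..5 are fine; event 6 — the response of C at time 6 — makes the prefix non-linearizable
exhaustive check: the 3 completed stack ops admit one real-time order; illegal
take A, B, C: step 3 already fails, because C pop() → 42 cannot occur there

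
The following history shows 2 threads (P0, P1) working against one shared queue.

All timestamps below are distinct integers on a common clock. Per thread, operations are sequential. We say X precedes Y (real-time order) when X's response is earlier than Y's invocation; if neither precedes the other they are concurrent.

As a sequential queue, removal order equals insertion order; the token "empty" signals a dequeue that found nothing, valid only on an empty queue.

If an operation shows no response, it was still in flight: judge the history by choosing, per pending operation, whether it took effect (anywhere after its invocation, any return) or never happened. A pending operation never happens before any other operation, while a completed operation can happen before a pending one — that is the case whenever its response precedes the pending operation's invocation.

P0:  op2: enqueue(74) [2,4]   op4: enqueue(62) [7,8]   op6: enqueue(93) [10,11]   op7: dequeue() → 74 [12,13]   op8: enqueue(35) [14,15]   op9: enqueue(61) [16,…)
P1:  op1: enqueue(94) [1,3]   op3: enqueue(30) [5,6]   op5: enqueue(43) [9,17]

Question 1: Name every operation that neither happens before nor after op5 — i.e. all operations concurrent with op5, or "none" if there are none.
op6, op7, op8, op9

op5 runs from 9 to 17; window-overlapping ops are concurrent
op1 [1,3]: before
op2 [2,4]: before
op3 [5,6]: before
op4 [7,8]: before
op6 [10,11]: concurrent
op7 [12,13]: concurrent
op8 [14,15]: concurrent
op9 [16,…): concurrent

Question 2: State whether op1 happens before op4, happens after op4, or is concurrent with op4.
before

op1 spans [1,3], op4 spans [7,8]
resp(op1)=3 < inv(op4)=7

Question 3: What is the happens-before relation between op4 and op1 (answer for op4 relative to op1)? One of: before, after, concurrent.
after

op4 spans [7,8], op1 spans [1,3]
resp(op1)=3 < inv(op4)=7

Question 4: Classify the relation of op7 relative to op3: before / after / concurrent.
after

op7 spans [12,13], op3 spans [5,6]
resp(op3)=6 < inv(op7)=12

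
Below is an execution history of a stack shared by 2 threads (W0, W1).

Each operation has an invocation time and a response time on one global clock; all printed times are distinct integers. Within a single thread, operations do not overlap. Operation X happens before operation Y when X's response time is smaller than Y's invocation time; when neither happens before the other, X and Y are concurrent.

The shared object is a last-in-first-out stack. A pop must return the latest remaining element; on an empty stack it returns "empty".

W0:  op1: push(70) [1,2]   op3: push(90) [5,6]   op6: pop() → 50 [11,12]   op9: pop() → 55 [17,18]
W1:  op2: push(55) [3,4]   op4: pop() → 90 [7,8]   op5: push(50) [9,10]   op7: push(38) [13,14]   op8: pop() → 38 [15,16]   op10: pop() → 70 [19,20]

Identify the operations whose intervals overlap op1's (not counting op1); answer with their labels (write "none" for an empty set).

op1 runs from 1 to 2; window-overlapping ops are concurrent
op2 [3,4]: after
op3 [5,6]: after
op4 [7,8]: after
op5 [9,10]: after
op6 [11,12]: after
op7 [13,14]: after
op8 [15,16]: after
op9 [17,18]: after
op10 [19,20]: after

none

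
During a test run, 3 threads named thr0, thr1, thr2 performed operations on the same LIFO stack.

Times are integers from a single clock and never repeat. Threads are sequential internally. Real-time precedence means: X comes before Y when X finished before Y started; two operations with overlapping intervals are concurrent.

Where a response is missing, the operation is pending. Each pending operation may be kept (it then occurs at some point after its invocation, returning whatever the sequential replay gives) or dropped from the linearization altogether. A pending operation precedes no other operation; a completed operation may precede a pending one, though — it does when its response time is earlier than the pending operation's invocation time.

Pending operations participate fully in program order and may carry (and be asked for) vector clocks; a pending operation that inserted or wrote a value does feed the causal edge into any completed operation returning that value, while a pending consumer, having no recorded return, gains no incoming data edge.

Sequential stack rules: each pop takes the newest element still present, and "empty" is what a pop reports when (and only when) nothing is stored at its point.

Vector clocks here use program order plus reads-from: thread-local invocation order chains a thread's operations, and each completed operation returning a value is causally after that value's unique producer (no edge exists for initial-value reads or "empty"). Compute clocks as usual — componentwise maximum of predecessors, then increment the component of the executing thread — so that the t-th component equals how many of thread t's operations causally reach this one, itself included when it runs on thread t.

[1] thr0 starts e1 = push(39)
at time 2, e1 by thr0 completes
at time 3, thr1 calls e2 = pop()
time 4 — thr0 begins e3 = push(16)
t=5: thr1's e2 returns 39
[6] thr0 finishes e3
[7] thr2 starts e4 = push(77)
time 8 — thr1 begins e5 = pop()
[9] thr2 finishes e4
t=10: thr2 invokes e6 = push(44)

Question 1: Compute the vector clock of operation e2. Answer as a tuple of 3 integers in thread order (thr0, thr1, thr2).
Answer: (1, 1, 0)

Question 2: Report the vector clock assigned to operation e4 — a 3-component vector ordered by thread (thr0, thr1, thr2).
Answer: (0, 0, 1)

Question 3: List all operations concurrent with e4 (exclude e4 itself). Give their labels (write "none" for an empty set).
Answer: e5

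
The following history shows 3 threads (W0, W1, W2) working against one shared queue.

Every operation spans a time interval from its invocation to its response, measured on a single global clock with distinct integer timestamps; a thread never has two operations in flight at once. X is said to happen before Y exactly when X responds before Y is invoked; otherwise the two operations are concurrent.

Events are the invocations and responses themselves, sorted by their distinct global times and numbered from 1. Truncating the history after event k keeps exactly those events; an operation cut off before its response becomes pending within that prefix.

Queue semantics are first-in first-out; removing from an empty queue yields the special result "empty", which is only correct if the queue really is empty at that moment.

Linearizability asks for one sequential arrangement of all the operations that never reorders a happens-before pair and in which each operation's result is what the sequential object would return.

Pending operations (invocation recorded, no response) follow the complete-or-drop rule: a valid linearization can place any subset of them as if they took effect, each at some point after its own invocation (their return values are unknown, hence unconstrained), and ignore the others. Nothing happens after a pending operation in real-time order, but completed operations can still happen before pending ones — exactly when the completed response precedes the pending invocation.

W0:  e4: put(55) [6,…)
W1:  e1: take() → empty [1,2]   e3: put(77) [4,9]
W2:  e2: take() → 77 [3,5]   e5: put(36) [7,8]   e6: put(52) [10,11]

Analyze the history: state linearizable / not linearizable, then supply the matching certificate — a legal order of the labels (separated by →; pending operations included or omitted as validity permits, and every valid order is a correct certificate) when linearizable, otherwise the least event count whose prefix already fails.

step 1: e1 take() → empty — queue <>
step 2: e3 put(77) — queue <77>
step 3: e2 take() → 77 — queue <>
step 4: e4 put(55) (pending, included) — queue <55>
step 5: e5 put(36) — queue <55,36>
step 6: e6 put(52) — queue <55,36,52>

linearizable — witness: e1 → e3 → e2 → e4 → e5 → e6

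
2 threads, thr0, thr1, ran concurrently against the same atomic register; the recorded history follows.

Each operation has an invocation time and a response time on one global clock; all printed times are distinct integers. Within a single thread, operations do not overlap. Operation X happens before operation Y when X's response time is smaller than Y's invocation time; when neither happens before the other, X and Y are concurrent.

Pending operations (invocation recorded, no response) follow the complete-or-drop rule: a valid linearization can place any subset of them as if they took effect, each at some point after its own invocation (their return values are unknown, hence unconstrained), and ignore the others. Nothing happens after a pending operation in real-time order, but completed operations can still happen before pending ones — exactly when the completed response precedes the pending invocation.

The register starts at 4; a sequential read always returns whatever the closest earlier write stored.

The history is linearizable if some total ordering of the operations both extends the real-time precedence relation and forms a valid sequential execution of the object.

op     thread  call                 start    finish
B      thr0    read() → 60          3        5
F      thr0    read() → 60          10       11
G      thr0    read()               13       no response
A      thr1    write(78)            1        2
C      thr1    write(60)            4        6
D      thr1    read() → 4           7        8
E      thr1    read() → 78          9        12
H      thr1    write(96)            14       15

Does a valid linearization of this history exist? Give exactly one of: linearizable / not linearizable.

not linearizable

the violation lands at event 8, D's response at time 8: events 1..7 linearize, events 1..8 do not
the 4 completed operations admit 2 real-time orders; each fails the atomic register replay
e.g. A, B, C, D: illegal at step 2, since B read() → 60 cannot apply there
e.g. A, C, B, D: illegal at step 4, since D read() → 4 cannot apply there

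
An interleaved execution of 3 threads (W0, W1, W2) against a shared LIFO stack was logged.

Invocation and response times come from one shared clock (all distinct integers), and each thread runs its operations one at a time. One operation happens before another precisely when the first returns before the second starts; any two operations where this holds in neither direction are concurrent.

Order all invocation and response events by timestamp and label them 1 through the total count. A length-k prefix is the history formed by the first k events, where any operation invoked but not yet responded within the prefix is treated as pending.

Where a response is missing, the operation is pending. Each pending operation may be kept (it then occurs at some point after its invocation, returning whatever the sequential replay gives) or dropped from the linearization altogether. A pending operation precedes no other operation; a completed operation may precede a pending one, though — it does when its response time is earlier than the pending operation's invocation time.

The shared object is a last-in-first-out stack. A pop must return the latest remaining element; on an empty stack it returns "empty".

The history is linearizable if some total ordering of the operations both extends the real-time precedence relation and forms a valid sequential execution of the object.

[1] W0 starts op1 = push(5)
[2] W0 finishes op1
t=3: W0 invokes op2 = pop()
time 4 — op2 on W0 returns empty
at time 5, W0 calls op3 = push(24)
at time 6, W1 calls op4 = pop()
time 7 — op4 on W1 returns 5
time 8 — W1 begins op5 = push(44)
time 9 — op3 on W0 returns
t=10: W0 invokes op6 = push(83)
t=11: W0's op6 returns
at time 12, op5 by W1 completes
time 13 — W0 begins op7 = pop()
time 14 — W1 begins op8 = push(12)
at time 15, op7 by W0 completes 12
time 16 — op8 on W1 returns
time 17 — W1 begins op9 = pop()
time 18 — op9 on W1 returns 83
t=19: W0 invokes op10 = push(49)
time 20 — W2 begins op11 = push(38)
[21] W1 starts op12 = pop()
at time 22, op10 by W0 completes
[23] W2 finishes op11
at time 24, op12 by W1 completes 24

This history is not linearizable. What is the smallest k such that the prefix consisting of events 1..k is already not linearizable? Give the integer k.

one valid order for events 1..3 is op1:
1. op1 push(5), leaving stack <5>
once event 4 joins (op2's response, time 4), exhaustive search finds no witness
sample order op1, op2 stalls at step 2 — op2 pop() → empty has no legal effect

4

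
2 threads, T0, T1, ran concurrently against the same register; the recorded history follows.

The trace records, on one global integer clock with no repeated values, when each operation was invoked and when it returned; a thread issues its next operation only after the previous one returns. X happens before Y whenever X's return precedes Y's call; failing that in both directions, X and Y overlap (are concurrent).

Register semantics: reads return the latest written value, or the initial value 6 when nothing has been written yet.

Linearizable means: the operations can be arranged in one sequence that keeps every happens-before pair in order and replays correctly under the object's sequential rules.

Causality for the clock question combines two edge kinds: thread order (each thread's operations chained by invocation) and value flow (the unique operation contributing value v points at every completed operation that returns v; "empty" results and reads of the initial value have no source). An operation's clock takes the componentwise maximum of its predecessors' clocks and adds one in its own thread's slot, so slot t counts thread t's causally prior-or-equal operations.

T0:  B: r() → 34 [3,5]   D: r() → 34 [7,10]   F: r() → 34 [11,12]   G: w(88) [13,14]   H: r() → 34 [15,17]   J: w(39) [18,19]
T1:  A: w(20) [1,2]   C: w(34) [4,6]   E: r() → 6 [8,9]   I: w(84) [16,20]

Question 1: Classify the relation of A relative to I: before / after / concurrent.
before

A spans [1,2], I spans [16,20]
resp(A)=2 < inv(I)=16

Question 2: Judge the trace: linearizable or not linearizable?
not linearizable

through event 8 a valid linearization exists; event 9 (E responding at time 9) ends that
real-time-consistent orders of the 4 completed operations: 2 — all fail the register replay
no escape via the 1 pending operation (D): every completion choice fails
take A, B, C, E (pending dropped): step 2 already fails, because B r() → 34 cannot occur there
take A, C, B, E (pending dropped): step 4 already fails, because E r() → 6 cannot occur there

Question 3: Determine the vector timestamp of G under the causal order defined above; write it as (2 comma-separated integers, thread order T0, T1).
(4, 2)

A (invocation 1): nothing precedes it; T1's component alone gives (0, 1)
from VC(A)=(0, 1), C (invoked 4) maxes components and bumps T1 → (0, 2)
from VC(C)=(0, 2), E (invoked 8) maxes components and bumps T1 → (0, 3)
from VC(C)=(0, 2), B (invoked 3) maxes components and bumps T0 → (1, 2)
from VC(E)=(0, 3), I (invoked 16) maxes components and bumps T1 → (0, 4)
from VC(B)=(1, 2), VC(C)=(0, 2), D (invoked 7) maxes components and bumps T0 → (2, 2)
from VC(C)=(0, 2), VC(D)=(2, 2), F (invoked 11) maxes components and bumps T0 → (3, 2)
from VC(F)=(3, 2), G (invoked 13) maxes components and bumps T0 → (4, 2)
from VC(C)=(0, 2), VC(G)=(4, 2), H (invoked 15) maxes components and bumps T0 → (5, 2)
from VC(H)=(5, 2), J (invoked 18) maxes components and bumps T0 → (6, 2)
target: VC(G) = (4, 2)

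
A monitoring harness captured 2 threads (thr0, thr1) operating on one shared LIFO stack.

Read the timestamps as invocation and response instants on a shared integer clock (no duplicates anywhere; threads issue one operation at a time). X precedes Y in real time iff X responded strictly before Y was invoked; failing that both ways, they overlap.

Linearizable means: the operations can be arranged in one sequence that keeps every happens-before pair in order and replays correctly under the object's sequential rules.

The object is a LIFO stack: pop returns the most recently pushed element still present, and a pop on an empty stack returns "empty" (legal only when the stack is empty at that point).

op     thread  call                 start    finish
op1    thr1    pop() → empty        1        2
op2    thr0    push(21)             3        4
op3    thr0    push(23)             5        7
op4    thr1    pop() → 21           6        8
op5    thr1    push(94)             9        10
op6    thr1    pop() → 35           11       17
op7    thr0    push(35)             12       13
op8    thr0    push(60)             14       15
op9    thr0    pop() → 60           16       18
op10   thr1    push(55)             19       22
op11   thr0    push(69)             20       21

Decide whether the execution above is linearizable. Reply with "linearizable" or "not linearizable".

linearizable

witness order: op1, op2, op4, op3, op5, op7, op6, op8, op9, op10, op11
after step 1 (op1 pop() → empty): stack <>
after step 2 (op2 push(21)): stack <21>
after step 3 (op4 pop() → 21): stack <>
after step 4 (op3 push(23)): stack <23>
after step 5 (op5 push(94)): stack <23,94>
after step 6 (op7 push(35)): stack <23,94,35>
after step 7 (op6 pop() → 35): stack <23,94>
after step 8 (op8 push(60)): stack <23,94,60>
after step 9 (op9 pop() → 60): stack <23,94>
after step 10 (op10 push(55)): stack <23,94,55>
after step 11 (op11 push(69)): stack <23,94,55,69>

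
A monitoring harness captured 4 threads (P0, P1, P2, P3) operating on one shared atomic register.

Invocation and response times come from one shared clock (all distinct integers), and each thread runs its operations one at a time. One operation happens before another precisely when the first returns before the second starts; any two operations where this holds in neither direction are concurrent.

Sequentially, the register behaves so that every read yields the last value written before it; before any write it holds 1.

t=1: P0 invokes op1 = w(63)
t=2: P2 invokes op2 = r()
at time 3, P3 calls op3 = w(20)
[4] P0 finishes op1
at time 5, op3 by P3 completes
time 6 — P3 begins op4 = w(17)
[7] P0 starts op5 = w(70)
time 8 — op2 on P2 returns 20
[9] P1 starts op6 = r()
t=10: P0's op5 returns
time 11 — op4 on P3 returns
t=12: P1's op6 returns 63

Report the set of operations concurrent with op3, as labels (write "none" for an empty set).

op3 spans [3,5]; an op avoiding the whole window 3..5 is ordered, any other is concurrent
op1 [1,4]: concurrent
op2 [2,8]: concurrent
op4 [6,11]: after
op5 [7,10]: after
op6 [9,12]: after

op1, op2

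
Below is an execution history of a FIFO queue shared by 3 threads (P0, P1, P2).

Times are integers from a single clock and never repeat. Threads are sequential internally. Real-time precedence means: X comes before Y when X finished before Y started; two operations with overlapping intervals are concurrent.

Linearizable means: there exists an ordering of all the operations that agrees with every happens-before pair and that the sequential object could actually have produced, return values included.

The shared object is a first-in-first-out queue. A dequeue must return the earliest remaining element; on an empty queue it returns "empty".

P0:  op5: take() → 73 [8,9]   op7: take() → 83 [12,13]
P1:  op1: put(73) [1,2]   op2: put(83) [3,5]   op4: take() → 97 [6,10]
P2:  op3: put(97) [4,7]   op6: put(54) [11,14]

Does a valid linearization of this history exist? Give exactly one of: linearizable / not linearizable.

linearizable

one valid linearization: op1, op3, op2, op5, op4, op6, op7
1. op1 put(73), leaving queue <73>
2. op3 put(97), leaving queue <73,97>
3. op2 put(83), leaving queue <73,97,83>
4. op5 take() → 73, leaving queue <97,83>
5. op4 take() → 97, leaving queue <83>
6. op6 put(54), leaving queue <83,54>
7. op7 take() → 83, leaving queue <54>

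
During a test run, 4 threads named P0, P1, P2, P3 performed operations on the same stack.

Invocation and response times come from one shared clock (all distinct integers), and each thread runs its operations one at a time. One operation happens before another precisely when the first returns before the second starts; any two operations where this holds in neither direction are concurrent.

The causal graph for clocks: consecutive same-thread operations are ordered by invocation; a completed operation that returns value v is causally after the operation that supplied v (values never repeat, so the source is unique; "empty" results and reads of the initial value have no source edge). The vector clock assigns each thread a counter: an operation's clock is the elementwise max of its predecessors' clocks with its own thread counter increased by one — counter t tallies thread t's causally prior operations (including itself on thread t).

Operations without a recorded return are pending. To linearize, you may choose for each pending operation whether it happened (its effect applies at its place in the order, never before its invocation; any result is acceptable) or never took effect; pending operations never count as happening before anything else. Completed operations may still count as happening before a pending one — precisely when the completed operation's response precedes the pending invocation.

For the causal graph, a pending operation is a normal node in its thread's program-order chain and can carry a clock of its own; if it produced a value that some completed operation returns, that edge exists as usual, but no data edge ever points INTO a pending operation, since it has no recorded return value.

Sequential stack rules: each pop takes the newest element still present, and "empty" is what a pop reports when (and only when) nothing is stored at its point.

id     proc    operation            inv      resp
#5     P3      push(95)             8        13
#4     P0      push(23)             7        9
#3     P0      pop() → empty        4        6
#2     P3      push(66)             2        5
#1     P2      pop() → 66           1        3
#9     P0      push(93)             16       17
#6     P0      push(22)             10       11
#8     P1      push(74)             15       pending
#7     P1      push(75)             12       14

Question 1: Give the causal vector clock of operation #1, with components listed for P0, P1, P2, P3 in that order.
Answer: (0, 0, 1, 1)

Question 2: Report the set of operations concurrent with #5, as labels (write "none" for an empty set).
Answer: #4, #6, #7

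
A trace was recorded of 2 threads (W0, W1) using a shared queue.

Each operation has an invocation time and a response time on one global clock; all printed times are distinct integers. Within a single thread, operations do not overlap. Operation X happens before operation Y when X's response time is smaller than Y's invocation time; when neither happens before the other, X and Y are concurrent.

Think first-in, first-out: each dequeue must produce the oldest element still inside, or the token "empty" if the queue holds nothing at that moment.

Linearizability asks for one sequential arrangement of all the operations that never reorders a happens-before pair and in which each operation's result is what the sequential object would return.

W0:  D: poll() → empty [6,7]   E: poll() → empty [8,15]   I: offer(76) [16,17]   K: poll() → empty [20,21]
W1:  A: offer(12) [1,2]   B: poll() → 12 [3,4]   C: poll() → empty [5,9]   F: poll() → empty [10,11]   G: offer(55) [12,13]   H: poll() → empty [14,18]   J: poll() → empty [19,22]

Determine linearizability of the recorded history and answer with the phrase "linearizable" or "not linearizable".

the violation lands at event 18, H's response at time 18: events 1..17 linearize, events 1..18 do not
9 completed operations, 16 real-time-consistent orders — every queue replay fails
one such order, A, B, C, D, E, F, G, H, I, breaks at step 8 where H poll() → empty is illegal
one such order, A, B, C, D, E, F, G, I, H, breaks at step 9 where H poll() → empty is illegal

not linearizable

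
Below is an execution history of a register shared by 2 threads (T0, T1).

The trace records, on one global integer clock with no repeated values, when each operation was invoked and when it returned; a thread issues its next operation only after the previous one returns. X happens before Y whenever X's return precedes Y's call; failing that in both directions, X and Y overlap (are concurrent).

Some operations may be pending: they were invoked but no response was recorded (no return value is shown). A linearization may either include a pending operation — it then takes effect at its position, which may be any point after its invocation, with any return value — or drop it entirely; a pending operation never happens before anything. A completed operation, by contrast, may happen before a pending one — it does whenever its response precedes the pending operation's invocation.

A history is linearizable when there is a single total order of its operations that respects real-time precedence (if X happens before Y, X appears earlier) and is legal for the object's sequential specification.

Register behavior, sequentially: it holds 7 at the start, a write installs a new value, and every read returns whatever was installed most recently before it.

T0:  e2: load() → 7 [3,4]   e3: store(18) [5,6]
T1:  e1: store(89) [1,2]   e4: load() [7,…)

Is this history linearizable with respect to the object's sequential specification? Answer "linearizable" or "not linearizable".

not linearizable

the violation lands at event 4, e2's response at time 4: events 1..3 linearize, events 1..4 do not
one real-time candidate order over the 2 completed operations — the register replay rejects it
take e1, e2: step 2 already fails, because e2 load() → 7 cannot occur there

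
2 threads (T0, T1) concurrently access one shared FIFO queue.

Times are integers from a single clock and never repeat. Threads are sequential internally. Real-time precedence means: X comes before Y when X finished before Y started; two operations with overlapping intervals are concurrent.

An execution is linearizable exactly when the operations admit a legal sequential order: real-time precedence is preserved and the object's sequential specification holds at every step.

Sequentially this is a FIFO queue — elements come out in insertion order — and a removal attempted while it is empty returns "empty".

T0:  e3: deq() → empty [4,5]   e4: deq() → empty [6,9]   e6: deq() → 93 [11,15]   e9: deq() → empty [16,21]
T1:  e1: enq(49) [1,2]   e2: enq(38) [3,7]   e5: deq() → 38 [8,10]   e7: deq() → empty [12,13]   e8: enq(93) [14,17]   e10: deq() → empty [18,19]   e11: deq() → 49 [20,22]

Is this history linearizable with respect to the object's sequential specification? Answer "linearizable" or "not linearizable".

not linearizable

prefix check: 1..4 passes, 1..5 fails once e3's time-5 response joins
a single order respects real time; the 2 completed FIFO queue operations fail replay along it
no completion choice of the 1 pending operation (e2) rescues it — every subset was tried
take e1, e3 (pending dropped): step 2 already fails, because e3 deq() → empty cannot occur there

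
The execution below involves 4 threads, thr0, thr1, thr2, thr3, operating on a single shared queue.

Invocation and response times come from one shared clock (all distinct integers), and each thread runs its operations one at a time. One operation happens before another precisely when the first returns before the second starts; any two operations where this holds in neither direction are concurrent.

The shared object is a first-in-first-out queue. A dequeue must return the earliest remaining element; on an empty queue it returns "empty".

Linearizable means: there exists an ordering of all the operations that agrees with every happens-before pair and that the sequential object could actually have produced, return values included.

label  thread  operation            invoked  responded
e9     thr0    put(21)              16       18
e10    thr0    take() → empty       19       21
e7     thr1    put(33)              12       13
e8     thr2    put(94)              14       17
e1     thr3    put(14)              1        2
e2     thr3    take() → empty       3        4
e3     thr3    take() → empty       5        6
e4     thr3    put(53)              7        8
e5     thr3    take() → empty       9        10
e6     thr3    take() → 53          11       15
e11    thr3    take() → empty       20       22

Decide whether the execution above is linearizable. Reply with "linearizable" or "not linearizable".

the violation lands at event 4, e2's response at time 4: events 1..3 linearize, events 1..4 do not
a single order respects real time; the 2 completed queue operations fail replay along it
for example e1, e2 fails at step 2: e2 take() → empty is not legal there

not linearizable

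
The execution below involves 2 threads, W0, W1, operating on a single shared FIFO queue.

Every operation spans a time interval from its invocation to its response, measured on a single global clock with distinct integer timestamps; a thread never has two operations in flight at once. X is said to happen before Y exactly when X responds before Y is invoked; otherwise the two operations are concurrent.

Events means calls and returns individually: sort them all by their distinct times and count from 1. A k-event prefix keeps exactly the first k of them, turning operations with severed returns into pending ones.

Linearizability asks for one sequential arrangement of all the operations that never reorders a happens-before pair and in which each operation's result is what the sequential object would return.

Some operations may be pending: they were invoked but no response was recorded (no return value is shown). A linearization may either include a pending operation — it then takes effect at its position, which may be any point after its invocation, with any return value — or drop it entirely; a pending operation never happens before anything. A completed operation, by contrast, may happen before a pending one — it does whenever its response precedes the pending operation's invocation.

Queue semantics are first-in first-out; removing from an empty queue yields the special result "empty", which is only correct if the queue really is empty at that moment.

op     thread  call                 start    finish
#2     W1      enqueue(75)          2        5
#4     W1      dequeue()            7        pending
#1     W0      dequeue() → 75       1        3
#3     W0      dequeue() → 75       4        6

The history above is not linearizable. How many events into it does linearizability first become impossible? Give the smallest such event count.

6

events 1..5 are still linearizable — one witness is #2, #1:
after step 1 (#2 enqueue(75)): queue <75>
after step 2 (#1 dequeue() → 75): queue <>
include event 6 — #3 responding at 6 — and every candidate order breaks
take #1, #2, #3: step 1 already fails, because #1 dequeue() → 75 cannot occur there
take #1, #3, #2: step 1 already fails, because #1 dequeue() → 75 cannot occur there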